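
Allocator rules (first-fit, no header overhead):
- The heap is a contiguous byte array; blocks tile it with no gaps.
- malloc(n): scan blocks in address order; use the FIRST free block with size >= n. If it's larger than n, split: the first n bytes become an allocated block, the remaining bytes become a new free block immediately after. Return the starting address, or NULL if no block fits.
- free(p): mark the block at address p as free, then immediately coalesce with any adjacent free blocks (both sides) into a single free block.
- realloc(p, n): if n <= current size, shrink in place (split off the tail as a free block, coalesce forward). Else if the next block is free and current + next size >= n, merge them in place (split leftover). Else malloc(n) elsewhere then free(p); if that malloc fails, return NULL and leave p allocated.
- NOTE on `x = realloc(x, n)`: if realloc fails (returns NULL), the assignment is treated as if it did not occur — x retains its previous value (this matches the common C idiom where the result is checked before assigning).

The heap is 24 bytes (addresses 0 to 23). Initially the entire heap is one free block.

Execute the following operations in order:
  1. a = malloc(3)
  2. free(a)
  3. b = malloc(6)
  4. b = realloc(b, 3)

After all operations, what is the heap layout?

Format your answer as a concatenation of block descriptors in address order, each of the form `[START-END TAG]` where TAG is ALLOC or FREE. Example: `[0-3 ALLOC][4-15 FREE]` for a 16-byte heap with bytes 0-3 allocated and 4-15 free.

Answer: [0-2 ALLOC][3-23 FREE]

Derivation:
Op 1: a = malloc(3) -> a = 0; heap: [0-2 ALLOC][3-23 FREE]
Op 2: free(a) -> (freed a); heap: [0-23 FREE]
Op 3: b = malloc(6) -> b = 0; heap: [0-5 ALLOC][6-23 FREE]
Op 4: b = realloc(b, 3) -> b = 0; heap: [0-2 ALLOC][3-23 FREE]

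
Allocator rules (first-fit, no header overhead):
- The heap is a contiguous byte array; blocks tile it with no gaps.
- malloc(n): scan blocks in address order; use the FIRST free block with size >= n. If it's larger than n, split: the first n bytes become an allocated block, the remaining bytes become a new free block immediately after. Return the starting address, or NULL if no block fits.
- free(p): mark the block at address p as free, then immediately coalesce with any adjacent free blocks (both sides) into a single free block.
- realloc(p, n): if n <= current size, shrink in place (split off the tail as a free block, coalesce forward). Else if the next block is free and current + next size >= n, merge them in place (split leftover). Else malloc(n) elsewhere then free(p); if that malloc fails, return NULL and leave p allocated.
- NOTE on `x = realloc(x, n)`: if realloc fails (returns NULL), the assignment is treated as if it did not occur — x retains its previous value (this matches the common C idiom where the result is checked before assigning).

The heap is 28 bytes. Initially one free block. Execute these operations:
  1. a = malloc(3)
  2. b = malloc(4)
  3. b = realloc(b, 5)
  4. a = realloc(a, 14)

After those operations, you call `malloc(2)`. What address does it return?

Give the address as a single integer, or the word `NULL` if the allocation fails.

Op 1: a = malloc(3) -> a = 0; heap: [0-2 ALLOC][3-27 FREE]
Op 2: b = malloc(4) -> b = 3; heap: [0-2 ALLOC][3-6 ALLOC][7-27 FREE]
Op 3: b = realloc(b, 5) -> b = 3; heap: [0-2 ALLOC][3-7 ALLOC][8-27 FREE]
Op 4: a = realloc(a, 14) -> a = 8; heap: [0-2 FREE][3-7 ALLOC][8-21 ALLOC][22-27 FREE]
malloc(2): first-fit scan over [0-2 FREE][3-7 ALLOC][8-21 ALLOC][22-27 FREE] -> 0

Answer: 0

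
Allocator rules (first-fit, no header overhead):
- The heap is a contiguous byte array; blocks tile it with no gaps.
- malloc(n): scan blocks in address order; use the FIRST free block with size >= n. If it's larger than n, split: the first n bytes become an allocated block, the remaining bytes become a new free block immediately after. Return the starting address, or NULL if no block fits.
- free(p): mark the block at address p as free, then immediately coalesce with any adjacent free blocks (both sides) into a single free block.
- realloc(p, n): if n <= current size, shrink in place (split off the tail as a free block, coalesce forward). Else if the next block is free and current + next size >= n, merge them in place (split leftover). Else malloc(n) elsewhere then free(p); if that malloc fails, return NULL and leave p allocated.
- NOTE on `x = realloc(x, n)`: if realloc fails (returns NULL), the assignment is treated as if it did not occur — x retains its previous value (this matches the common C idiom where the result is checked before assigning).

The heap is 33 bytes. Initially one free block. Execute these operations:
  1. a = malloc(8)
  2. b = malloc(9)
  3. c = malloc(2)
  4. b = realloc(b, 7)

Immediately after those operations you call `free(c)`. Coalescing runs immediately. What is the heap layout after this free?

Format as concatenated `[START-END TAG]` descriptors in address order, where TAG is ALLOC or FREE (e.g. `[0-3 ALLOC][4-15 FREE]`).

Answer: [0-7 ALLOC][8-14 ALLOC][15-32 FREE]

Derivation:
Op 1: a = malloc(8) -> a = 0; heap: [0-7 ALLOC][8-32 FREE]
Op 2: b = malloc(9) -> b = 8; heap: [0-7 ALLOC][8-16 ALLOC][17-32 FREE]
Op 3: c = malloc(2) -> c = 17; heap: [0-7 ALLOC][8-16 ALLOC][17-18 ALLOC][19-32 FREE]
Op 4: b = realloc(b, 7) -> b = 8; heap: [0-7 ALLOC][8-14 ALLOC][15-16 FREE][17-18 ALLOC][19-32 FREE]
free(c): c = 17 -> block [17-18 ALLOC]; mark free, coalesce with adjacent free neighbors -> [0-7 ALLOC][8-14 ALLOC][15-32 FREE]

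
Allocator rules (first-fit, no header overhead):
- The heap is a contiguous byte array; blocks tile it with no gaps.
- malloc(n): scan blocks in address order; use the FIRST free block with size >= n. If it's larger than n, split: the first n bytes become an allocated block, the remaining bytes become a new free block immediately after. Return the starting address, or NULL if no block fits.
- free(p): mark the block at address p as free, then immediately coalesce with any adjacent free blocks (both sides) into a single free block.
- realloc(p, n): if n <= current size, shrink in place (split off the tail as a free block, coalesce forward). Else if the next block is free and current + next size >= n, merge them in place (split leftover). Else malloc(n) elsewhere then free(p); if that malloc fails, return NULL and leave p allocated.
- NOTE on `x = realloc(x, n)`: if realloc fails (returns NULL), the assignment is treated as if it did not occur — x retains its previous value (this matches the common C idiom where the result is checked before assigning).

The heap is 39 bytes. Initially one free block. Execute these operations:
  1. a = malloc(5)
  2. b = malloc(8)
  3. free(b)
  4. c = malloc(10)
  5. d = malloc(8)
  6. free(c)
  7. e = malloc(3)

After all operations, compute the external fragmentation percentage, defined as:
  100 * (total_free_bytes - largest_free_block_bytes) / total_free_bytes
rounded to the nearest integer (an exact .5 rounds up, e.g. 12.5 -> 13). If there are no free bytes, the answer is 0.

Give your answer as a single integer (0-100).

Op 1: a = malloc(5) -> a = 0; heap: [0-4 ALLOC][5-38 FREE]
Op 2: b = malloc(8) -> b = 5; heap: [0-4 ALLOC][5-12 ALLOC][13-38 FREE]
Op 3: free(b) -> (freed b); heap: [0-4 ALLOC][5-38 FREE]
Op 4: c = malloc(10) -> c = 5; heap: [0-4 ALLOC][5-14 ALLOC][15-38 FREE]
Op 5: d = malloc(8) -> d = 15; heap: [0-4 ALLOC][5-14 ALLOC][15-22 ALLOC][23-38 FREE]
Op 6: free(c) -> (freed c); heap: [0-4 ALLOC][5-14 FREE][15-22 ALLOC][23-38 FREE]
Op 7: e = malloc(3) -> e = 5; heap: [0-4 ALLOC][5-7 ALLOC][8-14 FREE][15-22 ALLOC][23-38 FREE]
Free blocks: [7 16] total_free=23 largest=16 -> 100*(23-16)/23 = 700/23 ≈ 30.435 -> rounds to 30

Answer: 30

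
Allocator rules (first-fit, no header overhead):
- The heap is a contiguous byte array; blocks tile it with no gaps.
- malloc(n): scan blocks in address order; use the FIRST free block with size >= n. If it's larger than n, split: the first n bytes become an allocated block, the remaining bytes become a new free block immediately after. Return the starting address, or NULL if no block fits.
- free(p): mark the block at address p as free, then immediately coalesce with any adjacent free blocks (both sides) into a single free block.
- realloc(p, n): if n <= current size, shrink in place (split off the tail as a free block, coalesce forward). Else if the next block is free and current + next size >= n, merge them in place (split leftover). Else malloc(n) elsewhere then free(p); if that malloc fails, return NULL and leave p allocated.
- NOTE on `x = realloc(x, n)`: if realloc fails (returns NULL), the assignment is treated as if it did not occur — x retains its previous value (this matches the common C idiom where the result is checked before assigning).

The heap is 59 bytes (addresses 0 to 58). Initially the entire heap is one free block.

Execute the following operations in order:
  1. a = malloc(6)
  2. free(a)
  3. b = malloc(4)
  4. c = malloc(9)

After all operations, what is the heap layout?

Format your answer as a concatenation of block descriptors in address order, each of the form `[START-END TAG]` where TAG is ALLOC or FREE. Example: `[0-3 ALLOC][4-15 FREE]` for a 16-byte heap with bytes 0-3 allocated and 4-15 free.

Answer: [0-3 ALLOC][4-12 ALLOC][13-58 FREE]

Derivation:
Op 1: a = malloc(6) -> a = 0; heap: [0-5 ALLOC][6-58 FREE]
Op 2: free(a) -> (freed a); heap: [0-58 FREE]
Op 3: b = malloc(4) -> b = 0; heap: [0-3 ALLOC][4-58 FREE]
Op 4: c = malloc(9) -> c = 4; heap: [0-3 ALLOC][4-12 ALLOC][13-58 FREE]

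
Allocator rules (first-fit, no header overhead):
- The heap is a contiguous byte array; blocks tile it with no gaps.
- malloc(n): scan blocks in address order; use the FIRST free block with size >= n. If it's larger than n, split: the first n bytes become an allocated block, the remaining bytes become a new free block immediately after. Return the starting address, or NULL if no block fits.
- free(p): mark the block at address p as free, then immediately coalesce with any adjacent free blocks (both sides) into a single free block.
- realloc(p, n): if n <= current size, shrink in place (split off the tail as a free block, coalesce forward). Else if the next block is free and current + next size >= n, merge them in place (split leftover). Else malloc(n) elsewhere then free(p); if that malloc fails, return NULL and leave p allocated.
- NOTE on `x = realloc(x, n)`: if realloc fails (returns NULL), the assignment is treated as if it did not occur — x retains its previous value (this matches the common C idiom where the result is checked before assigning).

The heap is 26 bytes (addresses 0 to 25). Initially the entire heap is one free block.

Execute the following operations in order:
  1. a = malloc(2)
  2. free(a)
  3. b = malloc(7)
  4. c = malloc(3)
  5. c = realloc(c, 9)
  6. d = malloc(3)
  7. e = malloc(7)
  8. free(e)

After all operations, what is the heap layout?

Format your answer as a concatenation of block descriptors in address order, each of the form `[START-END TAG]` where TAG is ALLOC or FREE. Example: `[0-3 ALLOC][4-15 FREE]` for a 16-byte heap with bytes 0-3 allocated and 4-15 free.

Answer: [0-6 ALLOC][7-15 ALLOC][16-18 ALLOC][19-25 FREE]

Derivation:
Op 1: a = malloc(2) -> a = 0; heap: [0-1 ALLOC][2-25 FREE]
Op 2: free(a) -> (freed a); heap: [0-25 FREE]
Op 3: b = malloc(7) -> b = 0; heap: [0-6 ALLOC][7-25 FREE]
Op 4: c = malloc(3) -> c = 7; heap: [0-6 ALLOC][7-9 ALLOC][10-25 FREE]
Op 5: c = realloc(c, 9) -> c = 7; heap: [0-6 ALLOC][7-15 ALLOC][16-25 FREE]
Op 6: d = malloc(3) -> d = 16; heap: [0-6 ALLOC][7-15 ALLOC][16-18 ALLOC][19-25 FREE]
Op 7: e = malloc(7) -> e = 19; heap: [0-6 ALLOC][7-15 ALLOC][16-18 ALLOC][19-25 ALLOC]
Op 8: free(e) -> (freed e); heap: [0-6 ALLOC][7-15 ALLOC][16-18 ALLOC][19-25 FREE]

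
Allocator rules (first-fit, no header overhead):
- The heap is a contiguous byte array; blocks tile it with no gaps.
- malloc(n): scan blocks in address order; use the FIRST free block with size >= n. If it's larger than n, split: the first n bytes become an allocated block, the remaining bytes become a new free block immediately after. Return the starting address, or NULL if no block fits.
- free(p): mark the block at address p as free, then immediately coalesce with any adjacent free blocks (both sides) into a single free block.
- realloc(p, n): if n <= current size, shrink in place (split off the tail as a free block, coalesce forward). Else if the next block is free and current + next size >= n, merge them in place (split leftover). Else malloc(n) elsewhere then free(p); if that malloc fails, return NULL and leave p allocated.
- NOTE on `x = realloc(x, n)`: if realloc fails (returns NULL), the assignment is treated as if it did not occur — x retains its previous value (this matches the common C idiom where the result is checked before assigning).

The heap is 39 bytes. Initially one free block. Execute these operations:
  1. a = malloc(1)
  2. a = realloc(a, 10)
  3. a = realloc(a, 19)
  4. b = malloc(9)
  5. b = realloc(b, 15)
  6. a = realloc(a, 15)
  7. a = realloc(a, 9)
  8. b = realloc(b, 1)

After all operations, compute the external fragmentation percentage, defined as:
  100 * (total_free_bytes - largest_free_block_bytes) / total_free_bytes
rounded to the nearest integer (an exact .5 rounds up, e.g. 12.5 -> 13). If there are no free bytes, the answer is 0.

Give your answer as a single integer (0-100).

Op 1: a = malloc(1) -> a = 0; heap: [0-0 ALLOC][1-38 FREE]
Op 2: a = realloc(a, 10) -> a = 0; heap: [0-9 ALLOC][10-38 FREE]
Op 3: a = realloc(a, 19) -> a = 0; heap: [0-18 ALLOC][19-38 FREE]
Op 4: b = malloc(9) -> b = 19; heap: [0-18 ALLOC][19-27 ALLOC][28-38 FREE]
Op 5: b = realloc(b, 15) -> b = 19; heap: [0-18 ALLOC][19-33 ALLOC][34-38 FREE]
Op 6: a = realloc(a, 15) -> a = 0; heap: [0-14 ALLOC][15-18 FREE][19-33 ALLOC][34-38 FREE]
Op 7: a = realloc(a, 9) -> a = 0; heap: [0-8 ALLOC][9-18 FREE][19-33 ALLOC][34-38 FREE]
Op 8: b = realloc(b, 1) -> b = 19; heap: [0-8 ALLOC][9-18 FREE][19-19 ALLOC][20-38 FREE]
Free blocks: [10 19] total_free=29 largest=19 -> 100*(29-19)/29 = 1000/29 ≈ 34.483 -> rounds to 34

Answer: 34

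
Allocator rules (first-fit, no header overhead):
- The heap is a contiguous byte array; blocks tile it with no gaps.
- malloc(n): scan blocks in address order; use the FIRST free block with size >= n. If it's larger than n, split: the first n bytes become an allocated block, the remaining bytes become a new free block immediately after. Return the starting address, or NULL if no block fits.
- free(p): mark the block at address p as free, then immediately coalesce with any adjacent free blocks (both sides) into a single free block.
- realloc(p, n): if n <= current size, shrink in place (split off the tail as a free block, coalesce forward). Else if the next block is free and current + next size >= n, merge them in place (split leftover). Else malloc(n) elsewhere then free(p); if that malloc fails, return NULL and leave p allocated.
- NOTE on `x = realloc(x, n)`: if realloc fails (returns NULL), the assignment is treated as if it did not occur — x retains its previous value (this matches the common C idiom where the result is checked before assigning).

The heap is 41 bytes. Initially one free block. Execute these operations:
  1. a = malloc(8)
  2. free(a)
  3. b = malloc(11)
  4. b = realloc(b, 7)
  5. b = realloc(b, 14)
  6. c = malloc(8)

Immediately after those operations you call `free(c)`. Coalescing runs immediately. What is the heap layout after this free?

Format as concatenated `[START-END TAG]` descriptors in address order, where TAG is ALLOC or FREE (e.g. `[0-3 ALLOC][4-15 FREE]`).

Answer: [0-13 ALLOC][14-40 FREE]

Derivation:
Op 1: a = malloc(8) -> a = 0; heap: [0-7 ALLOC][8-40 FREE]
Op 2: free(a) -> (freed a); heap: [0-40 FREE]
Op 3: b = malloc(11) -> b = 0; heap: [0-10 ALLOC][11-40 FREE]
Op 4: b = realloc(b, 7) -> b = 0; heap: [0-6 ALLOC][7-40 FREE]
Op 5: b = realloc(b, 14) -> b = 0; heap: [0-13 ALLOC][14-40 FREE]
Op 6: c = malloc(8) -> c = 14; heap: [0-13 ALLOC][14-21 ALLOC][22-40 FREE]
free(c): c = 14 -> block [14-21 ALLOC]; mark free, coalesce with adjacent free neighbors -> [0-13 ALLOC][14-40 FREE]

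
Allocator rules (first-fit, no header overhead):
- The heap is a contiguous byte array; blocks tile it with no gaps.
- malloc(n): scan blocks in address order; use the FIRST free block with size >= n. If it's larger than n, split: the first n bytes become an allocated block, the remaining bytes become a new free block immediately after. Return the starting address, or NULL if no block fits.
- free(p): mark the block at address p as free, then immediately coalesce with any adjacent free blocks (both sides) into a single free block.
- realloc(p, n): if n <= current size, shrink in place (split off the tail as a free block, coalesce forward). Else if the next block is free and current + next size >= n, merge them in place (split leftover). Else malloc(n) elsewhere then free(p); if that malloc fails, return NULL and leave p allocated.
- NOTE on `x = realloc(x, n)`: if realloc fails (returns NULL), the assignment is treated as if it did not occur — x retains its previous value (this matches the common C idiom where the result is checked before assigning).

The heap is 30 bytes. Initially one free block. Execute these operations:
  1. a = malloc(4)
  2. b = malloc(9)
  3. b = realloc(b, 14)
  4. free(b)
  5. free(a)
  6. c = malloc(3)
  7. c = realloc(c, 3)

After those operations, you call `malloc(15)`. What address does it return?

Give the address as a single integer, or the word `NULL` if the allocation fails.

Op 1: a = malloc(4) -> a = 0; heap: [0-3 ALLOC][4-29 FREE]
Op 2: b = malloc(9) -> b = 4; heap: [0-3 ALLOC][4-12 ALLOC][13-29 FREE]
Op 3: b = realloc(b, 14) -> b = 4; heap: [0-3 ALLOC][4-17 ALLOC][18-29 FREE]
Op 4: free(b) -> (freed b); heap: [0-3 ALLOC][4-29 FREE]
Op 5: free(a) -> (freed a); heap: [0-29 FREE]
Op 6: c = malloc(3) -> c = 0; heap: [0-2 ALLOC][3-29 FREE]
Op 7: c = realloc(c, 3) -> c = 0; heap: [0-2 ALLOC][3-29 FREE]
malloc(15): first-fit scan over [0-2 ALLOC][3-29 FREE] -> 3

Answer: 3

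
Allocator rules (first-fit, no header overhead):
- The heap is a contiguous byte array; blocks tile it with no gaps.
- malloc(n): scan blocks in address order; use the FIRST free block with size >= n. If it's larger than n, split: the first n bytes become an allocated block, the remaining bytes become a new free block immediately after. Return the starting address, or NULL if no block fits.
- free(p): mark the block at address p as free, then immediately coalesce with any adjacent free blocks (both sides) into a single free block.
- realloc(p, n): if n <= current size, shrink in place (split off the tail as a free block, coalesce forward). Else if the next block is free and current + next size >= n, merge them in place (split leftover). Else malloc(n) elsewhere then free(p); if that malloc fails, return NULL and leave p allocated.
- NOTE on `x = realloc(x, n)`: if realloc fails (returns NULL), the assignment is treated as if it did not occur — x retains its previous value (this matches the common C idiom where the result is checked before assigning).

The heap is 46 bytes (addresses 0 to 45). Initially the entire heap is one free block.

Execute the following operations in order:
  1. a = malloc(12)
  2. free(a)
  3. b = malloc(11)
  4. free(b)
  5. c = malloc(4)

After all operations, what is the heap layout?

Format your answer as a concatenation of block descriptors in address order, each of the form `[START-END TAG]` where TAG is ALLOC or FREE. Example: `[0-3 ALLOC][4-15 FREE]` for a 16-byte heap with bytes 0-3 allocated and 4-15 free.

Op 1: a = malloc(12) -> a = 0; heap: [0-11 ALLOC][12-45 FREE]
Op 2: free(a) -> (freed a); heap: [0-45 FREE]
Op 3: b = malloc(11) -> b = 0; heap: [0-10 ALLOC][11-45 FREE]
Op 4: free(b) -> (freed b); heap: [0-45 FREE]
Op 5: c = malloc(4) -> c = 0; heap: [0-3 ALLOC][4-45 FREE]

Answer: [0-3 ALLOC][4-45 FREE]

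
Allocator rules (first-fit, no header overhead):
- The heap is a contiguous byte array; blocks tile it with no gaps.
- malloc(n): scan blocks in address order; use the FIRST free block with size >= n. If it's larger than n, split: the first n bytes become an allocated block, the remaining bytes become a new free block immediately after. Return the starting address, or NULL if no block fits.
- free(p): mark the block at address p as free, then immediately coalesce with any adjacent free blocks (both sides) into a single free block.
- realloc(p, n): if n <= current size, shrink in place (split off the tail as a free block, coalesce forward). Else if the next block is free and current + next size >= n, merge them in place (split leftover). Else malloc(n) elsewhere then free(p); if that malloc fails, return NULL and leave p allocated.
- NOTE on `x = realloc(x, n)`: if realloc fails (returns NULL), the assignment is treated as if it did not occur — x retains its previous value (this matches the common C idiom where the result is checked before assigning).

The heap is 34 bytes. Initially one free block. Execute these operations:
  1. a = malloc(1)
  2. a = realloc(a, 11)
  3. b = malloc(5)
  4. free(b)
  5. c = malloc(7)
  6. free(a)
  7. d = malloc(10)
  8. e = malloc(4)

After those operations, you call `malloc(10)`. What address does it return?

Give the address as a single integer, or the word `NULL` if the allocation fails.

Op 1: a = malloc(1) -> a = 0; heap: [0-0 ALLOC][1-33 FREE]
Op 2: a = realloc(a, 11) -> a = 0; heap: [0-10 ALLOC][11-33 FREE]
Op 3: b = malloc(5) -> b = 11; heap: [0-10 ALLOC][11-15 ALLOC][16-33 FREE]
Op 4: free(b) -> (freed b); heap: [0-10 ALLOC][11-33 FREE]
Op 5: c = malloc(7) -> c = 11; heap: [0-10 ALLOC][11-17 ALLOC][18-33 FREE]
Op 6: free(a) -> (freed a); heap: [0-10 FREE][11-17 ALLOC][18-33 FREE]
Op 7: d = malloc(10) -> d = 0; heap: [0-9 ALLOC][10-10 FREE][11-17 ALLOC][18-33 FREE]
Op 8: e = malloc(4) -> e = 18; heap: [0-9 ALLOC][10-10 FREE][11-17 ALLOC][18-21 ALLOC][22-33 FREE]
malloc(10): first-fit scan over [0-9 ALLOC][10-10 FREE][11-17 ALLOC][18-21 ALLOC][22-33 FREE] -> 22

Answer: 22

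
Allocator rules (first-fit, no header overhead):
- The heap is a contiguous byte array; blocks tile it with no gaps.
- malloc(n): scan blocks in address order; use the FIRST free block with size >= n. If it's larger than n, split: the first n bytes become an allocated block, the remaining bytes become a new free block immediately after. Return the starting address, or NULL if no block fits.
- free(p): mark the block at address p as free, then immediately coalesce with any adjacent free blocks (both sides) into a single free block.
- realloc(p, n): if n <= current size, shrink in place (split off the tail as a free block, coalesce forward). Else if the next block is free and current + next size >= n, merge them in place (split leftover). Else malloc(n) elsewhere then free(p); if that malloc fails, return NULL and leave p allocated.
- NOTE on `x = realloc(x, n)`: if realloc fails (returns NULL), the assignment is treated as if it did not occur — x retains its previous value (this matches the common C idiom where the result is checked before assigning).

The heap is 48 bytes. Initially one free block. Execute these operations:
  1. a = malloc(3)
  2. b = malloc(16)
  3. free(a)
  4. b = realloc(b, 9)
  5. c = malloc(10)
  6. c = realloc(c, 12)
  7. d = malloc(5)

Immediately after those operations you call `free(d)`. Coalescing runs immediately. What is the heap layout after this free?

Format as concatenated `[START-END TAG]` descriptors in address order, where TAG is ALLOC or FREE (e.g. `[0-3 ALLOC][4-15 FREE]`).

Answer: [0-2 FREE][3-11 ALLOC][12-23 ALLOC][24-47 FREE]

Derivation:
Op 1: a = malloc(3) -> a = 0; heap: [0-2 ALLOC][3-47 FREE]
Op 2: b = malloc(16) -> b = 3; heap: [0-2 ALLOC][3-18 ALLOC][19-47 FREE]
Op 3: free(a) -> (freed a); heap: [0-2 FREE][3-18 ALLOC][19-47 FREE]
Op 4: b = realloc(b, 9) -> b = 3; heap: [0-2 FREE][3-11 ALLOC][12-47 FREE]
Op 5: c = malloc(10) -> c = 12; heap: [0-2 FREE][3-11 ALLOC][12-21 ALLOC][22-47 FREE]
Op 6: c = realloc(c, 12) -> c = 12; heap: [0-2 FREE][3-11 ALLOC][12-23 ALLOC][24-47 FREE]
Op 7: d = malloc(5) -> d = 24; heap: [0-2 FREE][3-11 ALLOC][12-23 ALLOC][24-28 ALLOC][29-47 FREE]
free(d): d = 24 -> block [24-28 ALLOC]; mark free, coalesce with adjacent free neighbors -> [0-2 FREE][3-11 ALLOC][12-23 ALLOC][24-47 FREE]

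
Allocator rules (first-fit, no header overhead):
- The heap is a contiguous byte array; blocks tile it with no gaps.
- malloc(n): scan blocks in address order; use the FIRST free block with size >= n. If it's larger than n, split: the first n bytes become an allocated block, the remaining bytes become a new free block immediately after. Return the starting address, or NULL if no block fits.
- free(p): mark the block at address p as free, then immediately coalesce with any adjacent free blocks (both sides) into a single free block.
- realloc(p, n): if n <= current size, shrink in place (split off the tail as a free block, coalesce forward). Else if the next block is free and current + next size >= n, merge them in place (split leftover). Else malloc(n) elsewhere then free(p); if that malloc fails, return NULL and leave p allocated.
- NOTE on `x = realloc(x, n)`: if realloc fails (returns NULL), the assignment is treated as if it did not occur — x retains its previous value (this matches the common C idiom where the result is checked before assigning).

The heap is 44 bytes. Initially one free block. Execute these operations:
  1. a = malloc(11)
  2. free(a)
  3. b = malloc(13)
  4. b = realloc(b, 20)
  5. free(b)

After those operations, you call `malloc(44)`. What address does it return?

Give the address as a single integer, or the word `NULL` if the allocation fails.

Op 1: a = malloc(11) -> a = 0; heap: [0-10 ALLOC][11-43 FREE]
Op 2: free(a) -> (freed a); heap: [0-43 FREE]
Op 3: b = malloc(13) -> b = 0; heap: [0-12 ALLOC][13-43 FREE]
Op 4: b = realloc(b, 20) -> b = 0; heap: [0-19 ALLOC][20-43 FREE]
Op 5: free(b) -> (freed b); heap: [0-43 FREE]
malloc(44): first-fit scan over [0-43 FREE] -> 0

Answer: 0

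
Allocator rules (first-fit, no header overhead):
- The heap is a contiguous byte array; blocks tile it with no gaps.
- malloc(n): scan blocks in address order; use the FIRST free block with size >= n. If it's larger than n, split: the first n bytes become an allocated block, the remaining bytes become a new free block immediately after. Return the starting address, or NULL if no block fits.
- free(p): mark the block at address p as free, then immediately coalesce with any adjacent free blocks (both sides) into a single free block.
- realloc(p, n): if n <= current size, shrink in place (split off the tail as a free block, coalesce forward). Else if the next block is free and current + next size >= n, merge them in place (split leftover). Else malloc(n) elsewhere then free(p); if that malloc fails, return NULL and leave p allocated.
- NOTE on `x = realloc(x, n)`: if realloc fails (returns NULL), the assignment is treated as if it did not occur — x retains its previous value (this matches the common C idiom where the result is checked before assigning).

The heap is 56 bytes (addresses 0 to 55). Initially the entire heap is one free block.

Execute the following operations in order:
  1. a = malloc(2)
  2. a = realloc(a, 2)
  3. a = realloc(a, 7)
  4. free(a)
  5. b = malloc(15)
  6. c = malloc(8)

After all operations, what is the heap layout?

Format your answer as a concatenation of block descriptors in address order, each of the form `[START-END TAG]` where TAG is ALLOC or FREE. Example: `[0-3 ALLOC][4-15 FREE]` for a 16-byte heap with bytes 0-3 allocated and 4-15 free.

Op 1: a = malloc(2) -> a = 0; heap: [0-1 ALLOC][2-55 FREE]
Op 2: a = realloc(a, 2) -> a = 0; heap: [0-1 ALLOC][2-55 FREE]
Op 3: a = realloc(a, 7) -> a = 0; heap: [0-6 ALLOC][7-55 FREE]
Op 4: free(a) -> (freed a); heap: [0-55 FREE]
Op 5: b = malloc(15) -> b = 0; heap: [0-14 ALLOC][15-55 FREE]
Op 6: c = malloc(8) -> c = 15; heap: [0-14 ALLOC][15-22 ALLOC][23-55 FREE]

Answer: [0-14 ALLOC][15-22 ALLOC][23-55 FREE]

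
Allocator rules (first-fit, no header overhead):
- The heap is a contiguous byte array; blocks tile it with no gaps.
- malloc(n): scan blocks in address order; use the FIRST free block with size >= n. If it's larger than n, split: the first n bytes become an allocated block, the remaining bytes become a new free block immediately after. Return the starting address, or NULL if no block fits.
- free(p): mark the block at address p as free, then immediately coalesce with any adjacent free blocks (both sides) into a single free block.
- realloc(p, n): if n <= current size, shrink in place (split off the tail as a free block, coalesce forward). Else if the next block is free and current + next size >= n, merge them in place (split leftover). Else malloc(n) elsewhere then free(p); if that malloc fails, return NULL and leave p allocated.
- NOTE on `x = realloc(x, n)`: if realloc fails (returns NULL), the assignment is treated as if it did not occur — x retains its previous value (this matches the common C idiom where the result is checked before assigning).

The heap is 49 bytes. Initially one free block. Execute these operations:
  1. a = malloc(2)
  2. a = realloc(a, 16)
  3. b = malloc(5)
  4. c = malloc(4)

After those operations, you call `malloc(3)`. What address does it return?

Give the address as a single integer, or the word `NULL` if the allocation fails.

Answer: 25

Derivation:
Op 1: a = malloc(2) -> a = 0; heap: [0-1 ALLOC][2-48 FREE]
Op 2: a = realloc(a, 16) -> a = 0; heap: [0-15 ALLOC][16-48 FREE]
Op 3: b = malloc(5) -> b = 16; heap: [0-15 ALLOC][16-20 ALLOC][21-48 FREE]
Op 4: c = malloc(4) -> c = 21; heap: [0-15 ALLOC][16-20 ALLOC][21-24 ALLOC][25-48 FREE]
malloc(3): first-fit scan over [0-15 ALLOC][16-20 ALLOC][21-24 ALLOC][25-48 FREE] -> 25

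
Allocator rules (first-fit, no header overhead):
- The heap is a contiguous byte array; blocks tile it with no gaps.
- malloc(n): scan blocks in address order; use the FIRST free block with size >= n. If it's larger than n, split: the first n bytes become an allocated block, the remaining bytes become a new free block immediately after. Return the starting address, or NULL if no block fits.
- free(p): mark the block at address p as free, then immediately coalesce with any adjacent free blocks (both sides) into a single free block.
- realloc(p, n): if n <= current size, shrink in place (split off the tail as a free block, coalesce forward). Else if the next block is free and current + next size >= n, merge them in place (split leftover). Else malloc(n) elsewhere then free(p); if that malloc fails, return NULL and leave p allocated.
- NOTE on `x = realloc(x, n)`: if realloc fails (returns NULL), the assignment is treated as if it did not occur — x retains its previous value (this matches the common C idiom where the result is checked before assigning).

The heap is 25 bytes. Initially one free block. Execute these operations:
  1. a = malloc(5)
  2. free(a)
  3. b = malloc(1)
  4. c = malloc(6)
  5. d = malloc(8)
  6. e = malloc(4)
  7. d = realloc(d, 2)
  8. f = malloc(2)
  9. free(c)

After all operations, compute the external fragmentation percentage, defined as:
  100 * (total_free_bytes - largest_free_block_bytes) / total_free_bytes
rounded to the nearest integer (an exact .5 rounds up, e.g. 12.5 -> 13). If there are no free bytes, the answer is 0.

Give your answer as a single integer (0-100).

Op 1: a = malloc(5) -> a = 0; heap: [0-4 ALLOC][5-24 FREE]
Op 2: free(a) -> (freed a); heap: [0-24 FREE]
Op 3: b = malloc(1) -> b = 0; heap: [0-0 ALLOC][1-24 FREE]
Op 4: c = malloc(6) -> c = 1; heap: [0-0 ALLOC][1-6 ALLOC][7-24 FREE]
Op 5: d = malloc(8) -> d = 7; heap: [0-0 ALLOC][1-6 ALLOC][7-14 ALLOC][15-24 FREE]
Op 6: e = malloc(4) -> e = 15; heap: [0-0 ALLOC][1-6 ALLOC][7-14 ALLOC][15-18 ALLOC][19-24 FREE]
Op 7: d = realloc(d, 2) -> d = 7; heap: [0-0 ALLOC][1-6 ALLOC][7-8 ALLOC][9-14 FREE][15-18 ALLOC][19-24 FREE]
Op 8: f = malloc(2) -> f = 9; heap: [0-0 ALLOC][1-6 ALLOC][7-8 ALLOC][9-10 ALLOC][11-14 FREE][15-18 ALLOC][19-24 FREE]
Op 9: free(c) -> (freed c); heap: [0-0 ALLOC][1-6 FREE][7-8 ALLOC][9-10 ALLOC][11-14 FREE][15-18 ALLOC][19-24 FREE]
Free blocks: [6 4 6] total_free=16 largest=6 -> 100*(16-6)/16 = 1000/16 = 62.5 -> rounds to 63

Answer: 63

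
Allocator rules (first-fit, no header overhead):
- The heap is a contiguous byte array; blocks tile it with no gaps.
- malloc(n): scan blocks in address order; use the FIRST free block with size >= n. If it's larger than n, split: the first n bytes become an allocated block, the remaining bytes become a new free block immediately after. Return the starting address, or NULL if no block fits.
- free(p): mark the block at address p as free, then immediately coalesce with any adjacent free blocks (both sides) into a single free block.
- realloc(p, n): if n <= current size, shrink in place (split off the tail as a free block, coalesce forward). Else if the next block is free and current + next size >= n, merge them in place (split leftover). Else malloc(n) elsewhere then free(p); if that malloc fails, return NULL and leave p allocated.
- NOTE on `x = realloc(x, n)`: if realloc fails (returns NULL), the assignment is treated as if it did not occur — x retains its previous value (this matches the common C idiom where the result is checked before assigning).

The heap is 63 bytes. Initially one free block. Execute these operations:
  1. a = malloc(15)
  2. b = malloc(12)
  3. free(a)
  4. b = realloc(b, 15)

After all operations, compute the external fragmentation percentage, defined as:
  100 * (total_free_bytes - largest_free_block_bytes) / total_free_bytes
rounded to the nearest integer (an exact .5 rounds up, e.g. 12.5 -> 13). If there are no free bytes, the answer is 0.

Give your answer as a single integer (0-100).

Op 1: a = malloc(15) -> a = 0; heap: [0-14 ALLOC][15-62 FREE]
Op 2: b = malloc(12) -> b = 15; heap: [0-14 ALLOC][15-26 ALLOC][27-62 FREE]
Op 3: free(a) -> (freed a); heap: [0-14 FREE][15-26 ALLOC][27-62 FREE]
Op 4: b = realloc(b, 15) -> b = 15; heap: [0-14 FREE][15-29 ALLOC][30-62 FREE]
Free blocks: [15 33] total_free=48 largest=33 -> 100*(48-33)/48 = 1500/48 = 31.25 -> rounds to 31

Answer: 31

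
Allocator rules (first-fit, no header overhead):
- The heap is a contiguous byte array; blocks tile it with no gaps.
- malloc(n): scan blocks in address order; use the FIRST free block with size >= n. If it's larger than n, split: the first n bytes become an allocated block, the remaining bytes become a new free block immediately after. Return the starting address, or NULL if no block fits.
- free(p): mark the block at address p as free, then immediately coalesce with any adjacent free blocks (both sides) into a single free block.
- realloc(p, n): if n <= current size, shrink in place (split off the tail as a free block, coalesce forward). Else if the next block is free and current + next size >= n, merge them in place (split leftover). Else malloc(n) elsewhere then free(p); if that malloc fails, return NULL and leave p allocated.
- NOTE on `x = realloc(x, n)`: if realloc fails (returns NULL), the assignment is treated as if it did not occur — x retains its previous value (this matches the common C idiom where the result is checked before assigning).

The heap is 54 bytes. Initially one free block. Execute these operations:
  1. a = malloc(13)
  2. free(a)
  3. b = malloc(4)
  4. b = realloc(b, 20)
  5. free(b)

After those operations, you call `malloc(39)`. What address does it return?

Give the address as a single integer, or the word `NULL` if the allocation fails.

Answer: 0

Derivation:
Op 1: a = malloc(13) -> a = 0; heap: [0-12 ALLOC][13-53 FREE]
Op 2: free(a) -> (freed a); heap: [0-53 FREE]
Op 3: b = malloc(4) -> b = 0; heap: [0-3 ALLOC][4-53 FREE]
Op 4: b = realloc(b, 20) -> b = 0; heap: [0-19 ALLOC][20-53 FREE]
Op 5: free(b) -> (freed b); heap: [0-53 FREE]
malloc(39): first-fit scan over [0-53 FREE] -> 0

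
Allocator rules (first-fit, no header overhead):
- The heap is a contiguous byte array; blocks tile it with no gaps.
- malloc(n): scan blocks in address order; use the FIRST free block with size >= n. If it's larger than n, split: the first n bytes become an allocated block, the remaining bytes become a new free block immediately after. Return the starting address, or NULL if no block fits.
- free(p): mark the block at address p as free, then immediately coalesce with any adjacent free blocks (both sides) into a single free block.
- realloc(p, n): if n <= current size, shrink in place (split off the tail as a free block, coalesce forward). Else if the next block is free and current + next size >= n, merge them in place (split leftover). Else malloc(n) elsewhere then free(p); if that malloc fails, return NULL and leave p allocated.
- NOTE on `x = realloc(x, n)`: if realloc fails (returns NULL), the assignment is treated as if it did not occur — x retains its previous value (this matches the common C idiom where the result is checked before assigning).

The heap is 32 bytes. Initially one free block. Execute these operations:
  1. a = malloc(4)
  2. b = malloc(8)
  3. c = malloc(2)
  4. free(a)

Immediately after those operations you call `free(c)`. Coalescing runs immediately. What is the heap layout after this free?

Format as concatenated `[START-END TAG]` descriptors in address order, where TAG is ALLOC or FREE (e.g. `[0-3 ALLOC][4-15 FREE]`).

Answer: [0-3 FREE][4-11 ALLOC][12-31 FREE]

Derivation:
Op 1: a = malloc(4) -> a = 0; heap: [0-3 ALLOC][4-31 FREE]
Op 2: b = malloc(8) -> b = 4; heap: [0-3 ALLOC][4-11 ALLOC][12-31 FREE]
Op 3: c = malloc(2) -> c = 12; heap: [0-3 ALLOC][4-11 ALLOC][12-13 ALLOC][14-31 FREE]
Op 4: free(a) -> (freed a); heap: [0-3 FREE][4-11 ALLOC][12-13 ALLOC][14-31 FREE]
free(c): c = 12 -> block [12-13 ALLOC]; mark free, coalesce with adjacent free neighbors -> [0-3 FREE][4-11 ALLOC][12-31 FREE]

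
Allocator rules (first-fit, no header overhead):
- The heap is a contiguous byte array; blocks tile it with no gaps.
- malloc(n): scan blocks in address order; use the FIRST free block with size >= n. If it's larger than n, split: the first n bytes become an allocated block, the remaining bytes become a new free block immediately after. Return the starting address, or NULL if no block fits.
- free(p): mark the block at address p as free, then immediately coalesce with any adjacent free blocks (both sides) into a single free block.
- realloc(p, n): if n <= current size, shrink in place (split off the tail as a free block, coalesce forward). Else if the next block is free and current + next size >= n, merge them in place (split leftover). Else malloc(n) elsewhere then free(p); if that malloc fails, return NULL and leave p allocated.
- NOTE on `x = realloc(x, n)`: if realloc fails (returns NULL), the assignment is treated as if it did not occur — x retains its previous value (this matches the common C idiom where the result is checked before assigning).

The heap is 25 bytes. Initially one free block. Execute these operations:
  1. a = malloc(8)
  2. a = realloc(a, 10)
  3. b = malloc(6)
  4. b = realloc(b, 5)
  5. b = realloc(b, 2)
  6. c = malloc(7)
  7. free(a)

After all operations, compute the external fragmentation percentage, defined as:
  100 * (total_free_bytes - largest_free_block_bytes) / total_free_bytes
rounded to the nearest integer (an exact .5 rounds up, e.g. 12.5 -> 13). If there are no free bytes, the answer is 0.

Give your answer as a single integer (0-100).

Answer: 38

Derivation:
Op 1: a = malloc(8) -> a = 0; heap: [0-7 ALLOC][8-24 FREE]
Op 2: a = realloc(a, 10) -> a = 0; heap: [0-9 ALLOC][10-24 FREE]
Op 3: b = malloc(6) -> b = 10; heap: [0-9 ALLOC][10-15 ALLOC][16-24 FREE]
Op 4: b = realloc(b, 5) -> b = 10; heap: [0-9 ALLOC][10-14 ALLOC][15-24 FREE]
Op 5: b = realloc(b, 2) -> b = 10; heap: [0-9 ALLOC][10-11 ALLOC][12-24 FREE]
Op 6: c = malloc(7) -> c = 12; heap: [0-9 ALLOC][10-11 ALLOC][12-18 ALLOC][19-24 FREE]
Op 7: free(a) -> (freed a); heap: [0-9 FREE][10-11 ALLOC][12-18 ALLOC][19-24 FREE]
Free blocks: [10 6] total_free=16 largest=10 -> 100*(16-10)/16 = 600/16 = 37.5 -> rounds to 38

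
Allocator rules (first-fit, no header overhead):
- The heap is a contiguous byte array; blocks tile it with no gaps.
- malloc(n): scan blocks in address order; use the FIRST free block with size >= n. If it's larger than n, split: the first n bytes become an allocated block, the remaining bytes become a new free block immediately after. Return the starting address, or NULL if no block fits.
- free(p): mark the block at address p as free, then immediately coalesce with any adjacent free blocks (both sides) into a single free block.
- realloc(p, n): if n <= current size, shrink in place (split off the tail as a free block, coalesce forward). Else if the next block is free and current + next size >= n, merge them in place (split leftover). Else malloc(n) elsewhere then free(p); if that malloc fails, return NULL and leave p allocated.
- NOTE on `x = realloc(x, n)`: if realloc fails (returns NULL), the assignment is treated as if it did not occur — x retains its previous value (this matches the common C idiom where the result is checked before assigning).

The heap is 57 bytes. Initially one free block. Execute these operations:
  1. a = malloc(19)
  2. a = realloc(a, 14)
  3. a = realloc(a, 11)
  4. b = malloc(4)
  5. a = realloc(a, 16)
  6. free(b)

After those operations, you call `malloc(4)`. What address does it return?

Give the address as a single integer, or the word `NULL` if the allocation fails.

Op 1: a = malloc(19) -> a = 0; heap: [0-18 ALLOC][19-56 FREE]
Op 2: a = realloc(a, 14) -> a = 0; heap: [0-13 ALLOC][14-56 FREE]
Op 3: a = realloc(a, 11) -> a = 0; heap: [0-10 ALLOC][11-56 FREE]
Op 4: b = malloc(4) -> b = 11; heap: [0-10 ALLOC][11-14 ALLOC][15-56 FREE]
Op 5: a = realloc(a, 16) -> a = 15; heap: [0-10 FREE][11-14 ALLOC][15-30 ALLOC][31-56 FREE]
Op 6: free(b) -> (freed b); heap: [0-14 FREE][15-30 ALLOC][31-56 FREE]
malloc(4): first-fit scan over [0-14 FREE][15-30 ALLOC][31-56 FREE] -> 0

Answer: 0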